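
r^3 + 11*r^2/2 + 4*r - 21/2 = (r - 1)*(r + 3)*(r + 7/2)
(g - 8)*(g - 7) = g^2 - 15*g + 56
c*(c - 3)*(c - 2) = c^3 - 5*c^2 + 6*c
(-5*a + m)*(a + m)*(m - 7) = -5*a^2*m + 35*a^2 - 4*a*m^2 + 28*a*m + m^3 - 7*m^2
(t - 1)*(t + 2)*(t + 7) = t^3 + 8*t^2 + 5*t - 14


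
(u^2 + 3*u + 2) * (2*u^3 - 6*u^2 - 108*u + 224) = 2*u^5 - 122*u^3 - 112*u^2 + 456*u + 448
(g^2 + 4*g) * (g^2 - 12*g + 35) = g^4 - 8*g^3 - 13*g^2 + 140*g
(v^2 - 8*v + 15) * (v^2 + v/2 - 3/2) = v^4 - 15*v^3/2 + 19*v^2/2 + 39*v/2 - 45/2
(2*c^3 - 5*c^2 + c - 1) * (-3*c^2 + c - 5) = -6*c^5 + 17*c^4 - 18*c^3 + 29*c^2 - 6*c + 5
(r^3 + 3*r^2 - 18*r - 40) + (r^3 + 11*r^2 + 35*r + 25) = 2*r^3 + 14*r^2 + 17*r - 15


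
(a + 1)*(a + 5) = a^2 + 6*a + 5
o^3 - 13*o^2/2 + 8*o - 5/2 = (o - 5)*(o - 1)*(o - 1/2)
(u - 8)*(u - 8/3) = u^2 - 32*u/3 + 64/3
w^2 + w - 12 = (w - 3)*(w + 4)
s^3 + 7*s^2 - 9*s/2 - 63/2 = (s + 7)*(s - 3*sqrt(2)/2)*(s + 3*sqrt(2)/2)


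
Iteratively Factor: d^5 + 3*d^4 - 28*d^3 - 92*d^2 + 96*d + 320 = (d + 4)*(d^4 - d^3 - 24*d^2 + 4*d + 80) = (d - 5)*(d + 4)*(d^3 + 4*d^2 - 4*d - 16) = (d - 5)*(d + 2)*(d + 4)*(d^2 + 2*d - 8) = (d - 5)*(d + 2)*(d + 4)^2*(d - 2)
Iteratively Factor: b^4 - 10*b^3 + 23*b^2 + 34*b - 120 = (b - 5)*(b^3 - 5*b^2 - 2*b + 24) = (b - 5)*(b - 4)*(b^2 - b - 6) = (b - 5)*(b - 4)*(b + 2)*(b - 3)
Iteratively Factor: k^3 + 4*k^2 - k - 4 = (k + 4)*(k^2 - 1) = (k - 1)*(k + 4)*(k + 1)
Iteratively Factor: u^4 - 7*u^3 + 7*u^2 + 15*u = (u)*(u^3 - 7*u^2 + 7*u + 15) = u*(u - 5)*(u^2 - 2*u - 3) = u*(u - 5)*(u + 1)*(u - 3)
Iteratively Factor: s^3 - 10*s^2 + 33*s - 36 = (s - 4)*(s^2 - 6*s + 9) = (s - 4)*(s - 3)*(s - 3)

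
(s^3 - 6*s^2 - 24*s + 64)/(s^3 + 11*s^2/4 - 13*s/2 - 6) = 4*(s - 8)/(4*s + 3)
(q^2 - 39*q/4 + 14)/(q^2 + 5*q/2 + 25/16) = 4*(4*q^2 - 39*q + 56)/(16*q^2 + 40*q + 25)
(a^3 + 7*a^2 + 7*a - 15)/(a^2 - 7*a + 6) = (a^2 + 8*a + 15)/(a - 6)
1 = 1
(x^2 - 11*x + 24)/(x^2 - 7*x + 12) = (x - 8)/(x - 4)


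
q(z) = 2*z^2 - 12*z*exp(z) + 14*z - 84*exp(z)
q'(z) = -12*z*exp(z) + 4*z - 96*exp(z) + 14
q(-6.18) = -10.16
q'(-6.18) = -10.77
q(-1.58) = -30.52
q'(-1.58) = -8.19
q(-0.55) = -51.75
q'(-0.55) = -39.78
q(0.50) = -140.88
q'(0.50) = -152.17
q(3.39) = -3628.31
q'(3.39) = -4027.18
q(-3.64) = -25.52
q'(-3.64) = -1.93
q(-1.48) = -31.42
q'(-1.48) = -9.73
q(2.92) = -2149.22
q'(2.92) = -2403.97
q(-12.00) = 120.00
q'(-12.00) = -34.00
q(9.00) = -1555504.11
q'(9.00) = -1652979.12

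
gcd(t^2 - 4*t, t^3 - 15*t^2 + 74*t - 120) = t - 4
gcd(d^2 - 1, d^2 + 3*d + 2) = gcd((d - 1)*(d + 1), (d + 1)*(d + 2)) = d + 1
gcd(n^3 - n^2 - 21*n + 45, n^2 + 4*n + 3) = 1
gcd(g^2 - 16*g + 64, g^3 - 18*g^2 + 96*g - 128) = g^2 - 16*g + 64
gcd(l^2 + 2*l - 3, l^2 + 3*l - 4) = l - 1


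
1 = 1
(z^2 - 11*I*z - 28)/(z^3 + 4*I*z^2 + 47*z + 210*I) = (z - 4*I)/(z^2 + 11*I*z - 30)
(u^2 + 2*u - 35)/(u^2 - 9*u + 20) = (u + 7)/(u - 4)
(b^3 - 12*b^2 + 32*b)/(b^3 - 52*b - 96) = b*(b - 4)/(b^2 + 8*b + 12)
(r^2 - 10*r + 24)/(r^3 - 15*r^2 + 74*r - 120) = 1/(r - 5)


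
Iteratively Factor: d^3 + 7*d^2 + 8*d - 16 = (d + 4)*(d^2 + 3*d - 4) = (d - 1)*(d + 4)*(d + 4)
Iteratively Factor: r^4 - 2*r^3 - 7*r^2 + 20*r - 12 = (r - 1)*(r^3 - r^2 - 8*r + 12) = (r - 1)*(r + 3)*(r^2 - 4*r + 4) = (r - 2)*(r - 1)*(r + 3)*(r - 2)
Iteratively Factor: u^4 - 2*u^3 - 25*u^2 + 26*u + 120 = (u - 5)*(u^3 + 3*u^2 - 10*u - 24) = (u - 5)*(u - 3)*(u^2 + 6*u + 8) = (u - 5)*(u - 3)*(u + 2)*(u + 4)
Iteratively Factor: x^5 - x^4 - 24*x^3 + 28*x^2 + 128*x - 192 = (x + 3)*(x^4 - 4*x^3 - 12*x^2 + 64*x - 64) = (x - 2)*(x + 3)*(x^3 - 2*x^2 - 16*x + 32) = (x - 2)*(x + 3)*(x + 4)*(x^2 - 6*x + 8) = (x - 4)*(x - 2)*(x + 3)*(x + 4)*(x - 2)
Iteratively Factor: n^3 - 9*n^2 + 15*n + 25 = (n + 1)*(n^2 - 10*n + 25) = (n - 5)*(n + 1)*(n - 5)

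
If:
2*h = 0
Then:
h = 0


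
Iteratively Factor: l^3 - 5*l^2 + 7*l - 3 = (l - 1)*(l^2 - 4*l + 3) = (l - 3)*(l - 1)*(l - 1)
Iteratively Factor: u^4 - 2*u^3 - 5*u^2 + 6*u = (u - 1)*(u^3 - u^2 - 6*u) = (u - 3)*(u - 1)*(u^2 + 2*u) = u*(u - 3)*(u - 1)*(u + 2)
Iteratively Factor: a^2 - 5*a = (a)*(a - 5)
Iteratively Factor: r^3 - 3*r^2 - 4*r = (r + 1)*(r^2 - 4*r) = (r - 4)*(r + 1)*(r)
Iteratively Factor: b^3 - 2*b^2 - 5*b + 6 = (b + 2)*(b^2 - 4*b + 3) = (b - 3)*(b + 2)*(b - 1)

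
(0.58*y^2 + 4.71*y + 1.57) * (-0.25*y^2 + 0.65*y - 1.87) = -0.145*y^4 - 0.8005*y^3 + 1.5844*y^2 - 7.7872*y - 2.9359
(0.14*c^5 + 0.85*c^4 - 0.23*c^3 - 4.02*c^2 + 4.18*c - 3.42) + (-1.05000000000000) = 0.14*c^5 + 0.85*c^4 - 0.23*c^3 - 4.02*c^2 + 4.18*c - 4.47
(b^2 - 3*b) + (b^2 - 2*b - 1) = 2*b^2 - 5*b - 1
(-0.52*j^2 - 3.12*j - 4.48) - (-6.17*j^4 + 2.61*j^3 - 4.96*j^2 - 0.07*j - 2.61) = 6.17*j^4 - 2.61*j^3 + 4.44*j^2 - 3.05*j - 1.87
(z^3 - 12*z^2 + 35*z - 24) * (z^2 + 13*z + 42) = z^5 + z^4 - 79*z^3 - 73*z^2 + 1158*z - 1008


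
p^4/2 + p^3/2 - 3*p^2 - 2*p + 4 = (p/2 + 1)*(p - 2)*(p - 1)*(p + 2)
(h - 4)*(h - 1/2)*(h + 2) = h^3 - 5*h^2/2 - 7*h + 4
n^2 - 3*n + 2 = (n - 2)*(n - 1)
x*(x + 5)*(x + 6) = x^3 + 11*x^2 + 30*x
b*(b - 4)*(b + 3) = b^3 - b^2 - 12*b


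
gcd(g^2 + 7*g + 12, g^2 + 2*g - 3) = g + 3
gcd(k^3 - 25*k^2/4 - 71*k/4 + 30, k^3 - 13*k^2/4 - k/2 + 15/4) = k - 5/4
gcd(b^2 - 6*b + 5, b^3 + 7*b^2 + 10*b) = 1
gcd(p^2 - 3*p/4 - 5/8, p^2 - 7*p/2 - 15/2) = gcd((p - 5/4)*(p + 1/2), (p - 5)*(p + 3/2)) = 1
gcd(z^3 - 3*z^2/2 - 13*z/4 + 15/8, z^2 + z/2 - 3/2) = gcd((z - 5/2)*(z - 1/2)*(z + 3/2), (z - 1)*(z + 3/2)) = z + 3/2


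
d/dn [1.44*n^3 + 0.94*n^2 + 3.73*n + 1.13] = 4.32*n^2 + 1.88*n + 3.73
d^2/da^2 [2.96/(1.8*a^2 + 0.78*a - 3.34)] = (-19.1808*a^2 - 8.31168*a + 2.96*(3.6*a + 0.78)*(7.2*a + 1.56) + 35.59104)/(1.8*a^2 + 0.78*a - 3.34)^3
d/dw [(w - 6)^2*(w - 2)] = (w - 6)*(3*w - 10)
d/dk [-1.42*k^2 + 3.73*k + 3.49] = 3.73 - 2.84*k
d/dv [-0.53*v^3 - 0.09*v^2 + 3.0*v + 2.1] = -1.59*v^2 - 0.18*v + 3.0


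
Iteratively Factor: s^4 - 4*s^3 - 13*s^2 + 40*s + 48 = (s - 4)*(s^3 - 13*s - 12) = (s - 4)*(s + 3)*(s^2 - 3*s - 4) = (s - 4)^2*(s + 3)*(s + 1)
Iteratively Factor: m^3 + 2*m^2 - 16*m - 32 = (m + 4)*(m^2 - 2*m - 8) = (m - 4)*(m + 4)*(m + 2)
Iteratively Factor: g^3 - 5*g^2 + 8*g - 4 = (g - 2)*(g^2 - 3*g + 2) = (g - 2)*(g - 1)*(g - 2)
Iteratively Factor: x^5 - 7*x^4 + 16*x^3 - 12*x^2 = (x)*(x^4 - 7*x^3 + 16*x^2 - 12*x) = x*(x - 2)*(x^3 - 5*x^2 + 6*x) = x*(x - 3)*(x - 2)*(x^2 - 2*x) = x*(x - 3)*(x - 2)^2*(x)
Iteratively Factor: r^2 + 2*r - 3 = (r - 1)*(r + 3)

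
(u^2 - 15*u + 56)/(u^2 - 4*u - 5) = (-u^2 + 15*u - 56)/(-u^2 + 4*u + 5)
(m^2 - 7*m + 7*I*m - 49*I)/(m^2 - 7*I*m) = (m^2 + 7*m*(-1 + I) - 49*I)/(m*(m - 7*I))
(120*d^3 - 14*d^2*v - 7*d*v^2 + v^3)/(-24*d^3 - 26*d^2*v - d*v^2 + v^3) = (-5*d + v)/(d + v)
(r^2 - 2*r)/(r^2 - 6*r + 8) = r/(r - 4)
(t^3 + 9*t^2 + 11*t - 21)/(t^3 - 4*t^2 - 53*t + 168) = (t^2 + 2*t - 3)/(t^2 - 11*t + 24)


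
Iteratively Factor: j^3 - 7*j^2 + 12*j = (j - 3)*(j^2 - 4*j) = j*(j - 3)*(j - 4)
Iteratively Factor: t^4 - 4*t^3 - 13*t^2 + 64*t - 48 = (t - 1)*(t^3 - 3*t^2 - 16*t + 48) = (t - 1)*(t + 4)*(t^2 - 7*t + 12) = (t - 4)*(t - 1)*(t + 4)*(t - 3)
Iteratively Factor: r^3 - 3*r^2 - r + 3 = (r + 1)*(r^2 - 4*r + 3) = (r - 3)*(r + 1)*(r - 1)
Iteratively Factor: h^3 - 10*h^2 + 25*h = (h - 5)*(h^2 - 5*h) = h*(h - 5)*(h - 5)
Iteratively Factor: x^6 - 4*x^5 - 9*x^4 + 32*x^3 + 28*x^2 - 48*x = (x)*(x^5 - 4*x^4 - 9*x^3 + 32*x^2 + 28*x - 48) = x*(x - 1)*(x^4 - 3*x^3 - 12*x^2 + 20*x + 48) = x*(x - 3)*(x - 1)*(x^3 - 12*x - 16) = x*(x - 3)*(x - 1)*(x + 2)*(x^2 - 2*x - 8) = x*(x - 4)*(x - 3)*(x - 1)*(x + 2)*(x + 2)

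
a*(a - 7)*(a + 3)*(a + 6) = a^4 + 2*a^3 - 45*a^2 - 126*a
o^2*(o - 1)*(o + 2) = o^4 + o^3 - 2*o^2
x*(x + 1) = x^2 + x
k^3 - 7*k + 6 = (k - 2)*(k - 1)*(k + 3)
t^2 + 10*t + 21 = (t + 3)*(t + 7)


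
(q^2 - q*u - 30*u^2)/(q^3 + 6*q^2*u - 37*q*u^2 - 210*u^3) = 1/(q + 7*u)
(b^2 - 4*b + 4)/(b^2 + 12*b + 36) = (b^2 - 4*b + 4)/(b^2 + 12*b + 36)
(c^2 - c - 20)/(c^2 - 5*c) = (c + 4)/c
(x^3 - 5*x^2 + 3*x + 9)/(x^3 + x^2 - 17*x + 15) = (x^2 - 2*x - 3)/(x^2 + 4*x - 5)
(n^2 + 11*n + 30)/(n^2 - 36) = (n + 5)/(n - 6)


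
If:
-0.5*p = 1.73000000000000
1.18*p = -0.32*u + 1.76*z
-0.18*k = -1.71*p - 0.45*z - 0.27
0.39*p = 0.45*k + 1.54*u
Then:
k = -33.16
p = -3.46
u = 8.81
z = -0.72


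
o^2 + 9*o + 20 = (o + 4)*(o + 5)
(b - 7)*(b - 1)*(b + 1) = b^3 - 7*b^2 - b + 7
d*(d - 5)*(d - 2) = d^3 - 7*d^2 + 10*d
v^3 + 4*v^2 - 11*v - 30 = (v - 3)*(v + 2)*(v + 5)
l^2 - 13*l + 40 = (l - 8)*(l - 5)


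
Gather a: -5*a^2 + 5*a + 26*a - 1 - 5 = -5*a^2 + 31*a - 6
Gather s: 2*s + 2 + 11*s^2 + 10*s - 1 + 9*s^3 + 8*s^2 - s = 9*s^3 + 19*s^2 + 11*s + 1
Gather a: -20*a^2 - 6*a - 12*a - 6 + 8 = -20*a^2 - 18*a + 2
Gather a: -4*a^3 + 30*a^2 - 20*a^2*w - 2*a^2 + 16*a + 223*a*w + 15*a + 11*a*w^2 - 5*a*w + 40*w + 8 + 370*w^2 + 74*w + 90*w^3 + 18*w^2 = -4*a^3 + a^2*(28 - 20*w) + a*(11*w^2 + 218*w + 31) + 90*w^3 + 388*w^2 + 114*w + 8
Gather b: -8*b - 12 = -8*b - 12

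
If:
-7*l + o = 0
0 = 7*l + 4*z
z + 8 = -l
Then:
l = 32/3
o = 224/3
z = -56/3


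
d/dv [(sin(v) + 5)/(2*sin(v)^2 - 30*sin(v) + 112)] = (-10*sin(v) + cos(v)^2 + 130)*cos(v)/(2*(sin(v)^2 - 15*sin(v) + 56)^2)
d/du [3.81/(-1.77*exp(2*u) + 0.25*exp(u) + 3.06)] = (13.4874*exp(u) - 0.9525)*exp(u)/(-1.77*exp(2*u) + 0.25*exp(u) + 3.06)^2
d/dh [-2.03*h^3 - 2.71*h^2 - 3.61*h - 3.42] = -6.09*h^2 - 5.42*h - 3.61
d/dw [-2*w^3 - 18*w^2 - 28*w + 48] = -6*w^2 - 36*w - 28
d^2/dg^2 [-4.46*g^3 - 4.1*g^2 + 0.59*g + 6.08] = -26.76*g - 8.2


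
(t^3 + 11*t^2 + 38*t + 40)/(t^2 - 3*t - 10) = (t^2 + 9*t + 20)/(t - 5)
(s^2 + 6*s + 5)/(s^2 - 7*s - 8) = (s + 5)/(s - 8)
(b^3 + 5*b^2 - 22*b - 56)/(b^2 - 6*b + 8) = (b^2 + 9*b + 14)/(b - 2)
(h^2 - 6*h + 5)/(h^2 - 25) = (h - 1)/(h + 5)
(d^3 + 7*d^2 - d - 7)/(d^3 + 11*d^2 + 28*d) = (d^2 - 1)/(d*(d + 4))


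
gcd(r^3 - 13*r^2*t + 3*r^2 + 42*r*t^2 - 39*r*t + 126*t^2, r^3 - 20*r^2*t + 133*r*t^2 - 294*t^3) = r^2 - 13*r*t + 42*t^2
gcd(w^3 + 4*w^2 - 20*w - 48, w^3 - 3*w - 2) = 1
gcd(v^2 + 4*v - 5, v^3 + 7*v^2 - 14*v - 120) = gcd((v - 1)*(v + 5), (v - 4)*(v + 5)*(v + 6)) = v + 5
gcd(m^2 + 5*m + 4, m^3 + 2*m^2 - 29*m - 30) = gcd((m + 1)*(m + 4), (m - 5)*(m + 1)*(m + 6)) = m + 1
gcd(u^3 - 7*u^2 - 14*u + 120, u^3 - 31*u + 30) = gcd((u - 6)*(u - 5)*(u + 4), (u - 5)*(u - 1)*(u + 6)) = u - 5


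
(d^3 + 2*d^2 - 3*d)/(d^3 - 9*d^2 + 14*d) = (d^2 + 2*d - 3)/(d^2 - 9*d + 14)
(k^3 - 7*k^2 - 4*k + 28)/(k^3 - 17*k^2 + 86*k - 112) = (k + 2)/(k - 8)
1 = 1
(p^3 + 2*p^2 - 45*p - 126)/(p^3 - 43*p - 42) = (p + 3)/(p + 1)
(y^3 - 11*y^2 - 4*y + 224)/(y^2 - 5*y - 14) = (y^2 - 4*y - 32)/(y + 2)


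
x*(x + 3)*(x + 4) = x^3 + 7*x^2 + 12*x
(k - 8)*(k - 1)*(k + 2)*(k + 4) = k^4 - 3*k^3 - 38*k^2 - 24*k + 64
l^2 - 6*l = l*(l - 6)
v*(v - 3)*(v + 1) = v^3 - 2*v^2 - 3*v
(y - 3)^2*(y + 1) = y^3 - 5*y^2 + 3*y + 9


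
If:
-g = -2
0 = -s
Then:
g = 2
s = 0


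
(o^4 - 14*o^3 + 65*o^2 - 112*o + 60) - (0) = o^4 - 14*o^3 + 65*o^2 - 112*o + 60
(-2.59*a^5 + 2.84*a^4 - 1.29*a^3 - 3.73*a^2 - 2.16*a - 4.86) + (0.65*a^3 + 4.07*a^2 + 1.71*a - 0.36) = -2.59*a^5 + 2.84*a^4 - 0.64*a^3 + 0.34*a^2 - 0.45*a - 5.22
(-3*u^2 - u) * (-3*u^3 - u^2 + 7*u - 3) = 9*u^5 + 6*u^4 - 20*u^3 + 2*u^2 + 3*u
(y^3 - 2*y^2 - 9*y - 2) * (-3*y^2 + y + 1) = -3*y^5 + 7*y^4 + 26*y^3 - 5*y^2 - 11*y - 2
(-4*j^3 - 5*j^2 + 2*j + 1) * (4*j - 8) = -16*j^4 + 12*j^3 + 48*j^2 - 12*j - 8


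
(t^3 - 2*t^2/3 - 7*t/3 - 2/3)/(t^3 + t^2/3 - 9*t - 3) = (t^2 - t - 2)/(t^2 - 9)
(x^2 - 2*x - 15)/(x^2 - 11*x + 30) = (x + 3)/(x - 6)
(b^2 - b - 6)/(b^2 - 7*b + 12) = (b + 2)/(b - 4)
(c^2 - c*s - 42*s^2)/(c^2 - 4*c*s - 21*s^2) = (c + 6*s)/(c + 3*s)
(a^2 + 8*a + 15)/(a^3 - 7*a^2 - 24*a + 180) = (a + 3)/(a^2 - 12*a + 36)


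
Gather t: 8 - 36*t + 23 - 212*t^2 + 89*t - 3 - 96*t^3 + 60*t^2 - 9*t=-96*t^3 - 152*t^2 + 44*t + 28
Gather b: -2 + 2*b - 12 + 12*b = 14*b - 14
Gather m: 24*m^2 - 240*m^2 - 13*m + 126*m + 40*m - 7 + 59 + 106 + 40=-216*m^2 + 153*m + 198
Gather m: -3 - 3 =-6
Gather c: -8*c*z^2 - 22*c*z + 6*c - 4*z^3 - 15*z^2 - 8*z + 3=c*(-8*z^2 - 22*z + 6) - 4*z^3 - 15*z^2 - 8*z + 3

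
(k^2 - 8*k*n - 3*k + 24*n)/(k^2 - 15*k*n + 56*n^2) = (k - 3)/(k - 7*n)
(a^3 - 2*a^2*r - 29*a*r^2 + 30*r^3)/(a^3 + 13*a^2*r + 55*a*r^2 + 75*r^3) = (a^2 - 7*a*r + 6*r^2)/(a^2 + 8*a*r + 15*r^2)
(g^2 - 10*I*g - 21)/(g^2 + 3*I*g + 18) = (g - 7*I)/(g + 6*I)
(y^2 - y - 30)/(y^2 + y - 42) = (y + 5)/(y + 7)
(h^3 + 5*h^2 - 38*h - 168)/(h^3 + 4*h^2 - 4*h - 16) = (h^2 + h - 42)/(h^2 - 4)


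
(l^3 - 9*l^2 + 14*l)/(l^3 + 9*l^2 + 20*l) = (l^2 - 9*l + 14)/(l^2 + 9*l + 20)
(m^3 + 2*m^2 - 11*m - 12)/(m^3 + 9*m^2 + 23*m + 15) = (m^2 + m - 12)/(m^2 + 8*m + 15)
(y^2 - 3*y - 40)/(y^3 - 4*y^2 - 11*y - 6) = (-y^2 + 3*y + 40)/(-y^3 + 4*y^2 + 11*y + 6)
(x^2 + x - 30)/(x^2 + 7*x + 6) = (x - 5)/(x + 1)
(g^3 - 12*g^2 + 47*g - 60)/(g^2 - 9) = (g^2 - 9*g + 20)/(g + 3)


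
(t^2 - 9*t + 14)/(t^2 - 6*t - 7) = (t - 2)/(t + 1)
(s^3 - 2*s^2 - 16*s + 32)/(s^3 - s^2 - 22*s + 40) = (s + 4)/(s + 5)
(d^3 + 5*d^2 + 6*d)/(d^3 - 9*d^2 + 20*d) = (d^2 + 5*d + 6)/(d^2 - 9*d + 20)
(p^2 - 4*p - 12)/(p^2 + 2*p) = (p - 6)/p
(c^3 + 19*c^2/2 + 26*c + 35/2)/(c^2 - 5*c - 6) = (2*c^2 + 17*c + 35)/(2*(c - 6))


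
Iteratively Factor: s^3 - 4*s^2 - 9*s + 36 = (s - 4)*(s^2 - 9) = (s - 4)*(s - 3)*(s + 3)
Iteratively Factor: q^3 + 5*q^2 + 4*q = (q + 4)*(q^2 + q) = (q + 1)*(q + 4)*(q)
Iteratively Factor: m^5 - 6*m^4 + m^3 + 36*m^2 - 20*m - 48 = (m - 4)*(m^4 - 2*m^3 - 7*m^2 + 8*m + 12) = (m - 4)*(m + 2)*(m^3 - 4*m^2 + m + 6) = (m - 4)*(m + 1)*(m + 2)*(m^2 - 5*m + 6) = (m - 4)*(m - 3)*(m + 1)*(m + 2)*(m - 2)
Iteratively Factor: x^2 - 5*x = (x - 5)*(x)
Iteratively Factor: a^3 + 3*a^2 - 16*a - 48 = (a + 3)*(a^2 - 16) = (a - 4)*(a + 3)*(a + 4)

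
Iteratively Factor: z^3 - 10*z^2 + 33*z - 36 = (z - 3)*(z^2 - 7*z + 12) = (z - 3)^2*(z - 4)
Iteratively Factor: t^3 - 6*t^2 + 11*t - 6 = (t - 3)*(t^2 - 3*t + 2) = (t - 3)*(t - 1)*(t - 2)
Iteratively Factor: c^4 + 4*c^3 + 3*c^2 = (c + 1)*(c^3 + 3*c^2) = c*(c + 1)*(c^2 + 3*c) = c^2*(c + 1)*(c + 3)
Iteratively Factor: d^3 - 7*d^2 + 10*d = (d - 5)*(d^2 - 2*d) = d*(d - 5)*(d - 2)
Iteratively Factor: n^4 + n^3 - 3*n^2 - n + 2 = (n + 1)*(n^3 - 3*n + 2) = (n + 1)*(n + 2)*(n^2 - 2*n + 1) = (n - 1)*(n + 1)*(n + 2)*(n - 1)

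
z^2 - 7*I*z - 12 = (z - 4*I)*(z - 3*I)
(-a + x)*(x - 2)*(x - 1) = -a*x^2 + 3*a*x - 2*a + x^3 - 3*x^2 + 2*x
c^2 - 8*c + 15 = (c - 5)*(c - 3)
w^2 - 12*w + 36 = (w - 6)^2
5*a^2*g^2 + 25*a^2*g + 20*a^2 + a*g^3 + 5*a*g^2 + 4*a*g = (5*a + g)*(g + 4)*(a*g + a)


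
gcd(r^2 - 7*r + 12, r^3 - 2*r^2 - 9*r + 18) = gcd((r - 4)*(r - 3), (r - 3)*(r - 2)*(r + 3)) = r - 3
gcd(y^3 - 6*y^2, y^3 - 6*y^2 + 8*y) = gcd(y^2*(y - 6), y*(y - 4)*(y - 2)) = y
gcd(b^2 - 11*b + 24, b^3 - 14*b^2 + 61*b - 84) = b - 3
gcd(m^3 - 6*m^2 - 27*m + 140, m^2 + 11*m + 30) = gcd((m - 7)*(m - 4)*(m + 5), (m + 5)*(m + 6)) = m + 5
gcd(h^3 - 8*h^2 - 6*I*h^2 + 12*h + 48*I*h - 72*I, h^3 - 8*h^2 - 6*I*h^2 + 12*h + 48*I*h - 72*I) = h^3 + h^2*(-8 - 6*I) + h*(12 + 48*I) - 72*I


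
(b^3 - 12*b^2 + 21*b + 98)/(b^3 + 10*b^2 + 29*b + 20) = (b^3 - 12*b^2 + 21*b + 98)/(b^3 + 10*b^2 + 29*b + 20)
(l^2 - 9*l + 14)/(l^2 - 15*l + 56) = (l - 2)/(l - 8)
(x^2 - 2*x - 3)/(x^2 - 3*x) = (x + 1)/x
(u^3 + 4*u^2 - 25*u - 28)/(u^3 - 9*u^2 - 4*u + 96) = (u^2 + 8*u + 7)/(u^2 - 5*u - 24)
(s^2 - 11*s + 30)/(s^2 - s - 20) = (s - 6)/(s + 4)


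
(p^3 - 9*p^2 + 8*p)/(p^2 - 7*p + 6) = p*(p - 8)/(p - 6)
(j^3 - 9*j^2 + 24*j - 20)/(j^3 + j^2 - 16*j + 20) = (j - 5)/(j + 5)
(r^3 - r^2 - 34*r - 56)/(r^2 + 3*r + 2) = (r^2 - 3*r - 28)/(r + 1)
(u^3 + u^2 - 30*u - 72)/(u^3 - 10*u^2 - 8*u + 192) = (u + 3)/(u - 8)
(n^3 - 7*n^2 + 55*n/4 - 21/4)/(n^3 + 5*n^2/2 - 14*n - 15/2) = (4*n^2 - 16*n + 7)/(2*(2*n^2 + 11*n + 5))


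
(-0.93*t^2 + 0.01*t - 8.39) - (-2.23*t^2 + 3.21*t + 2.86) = 1.3*t^2 - 3.2*t - 11.25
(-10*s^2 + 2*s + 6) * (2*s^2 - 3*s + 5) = -20*s^4 + 34*s^3 - 44*s^2 - 8*s + 30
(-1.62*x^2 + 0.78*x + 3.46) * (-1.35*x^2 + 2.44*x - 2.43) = 2.187*x^4 - 5.0058*x^3 + 1.1688*x^2 + 6.547*x - 8.4078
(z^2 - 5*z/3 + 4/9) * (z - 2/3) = z^3 - 7*z^2/3 + 14*z/9 - 8/27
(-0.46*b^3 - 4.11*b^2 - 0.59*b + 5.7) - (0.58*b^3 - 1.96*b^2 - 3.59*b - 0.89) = -1.04*b^3 - 2.15*b^2 + 3.0*b + 6.59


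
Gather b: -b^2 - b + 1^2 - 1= -b^2 - b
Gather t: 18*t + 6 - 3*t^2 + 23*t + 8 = -3*t^2 + 41*t + 14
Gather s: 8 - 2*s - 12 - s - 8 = -3*s - 12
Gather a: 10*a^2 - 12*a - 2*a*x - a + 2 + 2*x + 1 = 10*a^2 + a*(-2*x - 13) + 2*x + 3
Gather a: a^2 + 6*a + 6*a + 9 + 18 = a^2 + 12*a + 27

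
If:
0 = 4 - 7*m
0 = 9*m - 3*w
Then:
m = 4/7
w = 12/7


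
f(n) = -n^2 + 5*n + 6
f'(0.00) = 5.00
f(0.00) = 6.00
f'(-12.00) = 29.00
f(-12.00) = -198.00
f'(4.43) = -3.86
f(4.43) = 8.53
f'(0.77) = 3.46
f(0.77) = 9.26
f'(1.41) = 2.18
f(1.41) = 11.06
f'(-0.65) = 6.30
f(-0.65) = 2.33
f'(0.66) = 3.68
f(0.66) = 8.86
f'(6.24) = -7.48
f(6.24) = -1.74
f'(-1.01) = 7.02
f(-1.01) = -0.07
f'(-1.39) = 7.78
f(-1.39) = -2.88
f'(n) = 5 - 2*n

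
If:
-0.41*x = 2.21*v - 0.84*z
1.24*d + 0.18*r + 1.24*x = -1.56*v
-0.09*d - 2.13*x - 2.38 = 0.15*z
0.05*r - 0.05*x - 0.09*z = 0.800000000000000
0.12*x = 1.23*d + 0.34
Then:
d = -0.37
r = 12.48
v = -0.35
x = -1.00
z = -1.40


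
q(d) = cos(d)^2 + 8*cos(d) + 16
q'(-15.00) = 4.21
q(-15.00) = 10.50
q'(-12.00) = -5.20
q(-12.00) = 23.46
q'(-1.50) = 8.12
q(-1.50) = 16.57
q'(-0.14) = 1.39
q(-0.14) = 24.90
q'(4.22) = 6.22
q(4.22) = 12.44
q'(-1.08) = 7.89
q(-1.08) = 19.99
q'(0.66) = -5.87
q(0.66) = 22.94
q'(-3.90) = -4.50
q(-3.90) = 10.72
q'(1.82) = -7.27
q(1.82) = 14.09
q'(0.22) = -2.17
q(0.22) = 24.76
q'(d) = -2*sin(d)*cos(d) - 8*sin(d)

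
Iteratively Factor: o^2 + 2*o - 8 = (o + 4)*(o - 2)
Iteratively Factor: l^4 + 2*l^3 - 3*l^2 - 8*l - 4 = (l + 2)*(l^3 - 3*l - 2) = (l - 2)*(l + 2)*(l^2 + 2*l + 1) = (l - 2)*(l + 1)*(l + 2)*(l + 1)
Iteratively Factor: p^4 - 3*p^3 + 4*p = (p)*(p^3 - 3*p^2 + 4) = p*(p - 2)*(p^2 - p - 2) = p*(p - 2)*(p + 1)*(p - 2)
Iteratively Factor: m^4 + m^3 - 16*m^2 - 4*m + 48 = (m + 2)*(m^3 - m^2 - 14*m + 24) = (m - 3)*(m + 2)*(m^2 + 2*m - 8) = (m - 3)*(m + 2)*(m + 4)*(m - 2)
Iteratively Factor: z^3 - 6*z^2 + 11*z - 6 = (z - 3)*(z^2 - 3*z + 2) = (z - 3)*(z - 1)*(z - 2)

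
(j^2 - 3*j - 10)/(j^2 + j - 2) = (j - 5)/(j - 1)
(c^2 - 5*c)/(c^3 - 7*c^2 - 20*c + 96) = c*(c - 5)/(c^3 - 7*c^2 - 20*c + 96)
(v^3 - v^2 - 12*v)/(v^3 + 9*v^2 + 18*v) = (v - 4)/(v + 6)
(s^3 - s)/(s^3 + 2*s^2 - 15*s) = (s^2 - 1)/(s^2 + 2*s - 15)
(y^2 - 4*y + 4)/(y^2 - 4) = (y - 2)/(y + 2)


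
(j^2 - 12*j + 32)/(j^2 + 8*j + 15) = (j^2 - 12*j + 32)/(j^2 + 8*j + 15)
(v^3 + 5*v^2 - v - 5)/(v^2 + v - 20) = (v^2 - 1)/(v - 4)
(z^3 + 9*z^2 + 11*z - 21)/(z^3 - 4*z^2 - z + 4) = (z^2 + 10*z + 21)/(z^2 - 3*z - 4)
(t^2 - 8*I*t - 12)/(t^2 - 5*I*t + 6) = (t - 2*I)/(t + I)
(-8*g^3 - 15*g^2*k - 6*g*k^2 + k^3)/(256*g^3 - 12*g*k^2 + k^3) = (-g^2 - 2*g*k - k^2)/(32*g^2 + 4*g*k - k^2)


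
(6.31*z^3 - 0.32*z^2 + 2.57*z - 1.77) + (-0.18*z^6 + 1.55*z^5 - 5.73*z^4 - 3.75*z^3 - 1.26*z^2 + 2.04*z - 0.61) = -0.18*z^6 + 1.55*z^5 - 5.73*z^4 + 2.56*z^3 - 1.58*z^2 + 4.61*z - 2.38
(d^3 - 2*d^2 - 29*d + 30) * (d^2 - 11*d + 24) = d^5 - 13*d^4 + 17*d^3 + 301*d^2 - 1026*d + 720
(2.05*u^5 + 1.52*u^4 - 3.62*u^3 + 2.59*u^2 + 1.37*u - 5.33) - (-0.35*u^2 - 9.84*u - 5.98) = 2.05*u^5 + 1.52*u^4 - 3.62*u^3 + 2.94*u^2 + 11.21*u + 0.65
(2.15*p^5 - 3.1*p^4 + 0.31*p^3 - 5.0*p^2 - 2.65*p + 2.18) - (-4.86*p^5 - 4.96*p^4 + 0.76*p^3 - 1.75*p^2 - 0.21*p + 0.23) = 7.01*p^5 + 1.86*p^4 - 0.45*p^3 - 3.25*p^2 - 2.44*p + 1.95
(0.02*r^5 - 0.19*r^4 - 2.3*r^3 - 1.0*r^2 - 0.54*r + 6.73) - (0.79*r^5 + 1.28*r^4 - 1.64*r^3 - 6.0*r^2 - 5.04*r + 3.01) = -0.77*r^5 - 1.47*r^4 - 0.66*r^3 + 5.0*r^2 + 4.5*r + 3.72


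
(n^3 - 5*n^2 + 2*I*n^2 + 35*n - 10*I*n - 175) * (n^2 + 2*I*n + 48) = n^5 - 5*n^4 + 4*I*n^4 + 79*n^3 - 20*I*n^3 - 395*n^2 + 166*I*n^2 + 1680*n - 830*I*n - 8400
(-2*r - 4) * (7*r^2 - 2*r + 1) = -14*r^3 - 24*r^2 + 6*r - 4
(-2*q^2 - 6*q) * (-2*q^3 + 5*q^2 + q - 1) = 4*q^5 + 2*q^4 - 32*q^3 - 4*q^2 + 6*q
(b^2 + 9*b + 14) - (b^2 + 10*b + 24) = -b - 10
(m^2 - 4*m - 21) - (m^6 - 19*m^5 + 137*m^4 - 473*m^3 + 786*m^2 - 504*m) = -m^6 + 19*m^5 - 137*m^4 + 473*m^3 - 785*m^2 + 500*m - 21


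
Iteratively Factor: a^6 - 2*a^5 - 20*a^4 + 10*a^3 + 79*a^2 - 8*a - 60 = (a - 2)*(a^5 - 20*a^3 - 30*a^2 + 19*a + 30) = (a - 2)*(a + 3)*(a^4 - 3*a^3 - 11*a^2 + 3*a + 10) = (a - 2)*(a + 1)*(a + 3)*(a^3 - 4*a^2 - 7*a + 10) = (a - 2)*(a + 1)*(a + 2)*(a + 3)*(a^2 - 6*a + 5) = (a - 2)*(a - 1)*(a + 1)*(a + 2)*(a + 3)*(a - 5)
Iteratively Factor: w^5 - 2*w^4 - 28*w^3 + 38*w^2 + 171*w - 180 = (w + 4)*(w^4 - 6*w^3 - 4*w^2 + 54*w - 45) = (w - 3)*(w + 4)*(w^3 - 3*w^2 - 13*w + 15) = (w - 3)*(w - 1)*(w + 4)*(w^2 - 2*w - 15) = (w - 3)*(w - 1)*(w + 3)*(w + 4)*(w - 5)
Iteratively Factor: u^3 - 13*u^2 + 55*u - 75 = (u - 5)*(u^2 - 8*u + 15) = (u - 5)*(u - 3)*(u - 5)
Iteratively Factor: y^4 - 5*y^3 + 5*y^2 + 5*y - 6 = (y - 3)*(y^3 - 2*y^2 - y + 2) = (y - 3)*(y + 1)*(y^2 - 3*y + 2) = (y - 3)*(y - 2)*(y + 1)*(y - 1)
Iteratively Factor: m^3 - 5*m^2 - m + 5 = (m + 1)*(m^2 - 6*m + 5) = (m - 1)*(m + 1)*(m - 5)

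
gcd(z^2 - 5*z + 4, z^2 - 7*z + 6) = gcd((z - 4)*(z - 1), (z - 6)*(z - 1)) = z - 1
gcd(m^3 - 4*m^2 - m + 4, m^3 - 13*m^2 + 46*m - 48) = 1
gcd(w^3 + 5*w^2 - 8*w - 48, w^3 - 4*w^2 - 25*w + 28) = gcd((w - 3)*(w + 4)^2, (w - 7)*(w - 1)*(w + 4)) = w + 4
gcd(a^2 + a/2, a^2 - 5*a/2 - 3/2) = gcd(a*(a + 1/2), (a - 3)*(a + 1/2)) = a + 1/2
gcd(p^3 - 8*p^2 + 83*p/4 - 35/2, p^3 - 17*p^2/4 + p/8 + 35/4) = p^2 - 11*p/2 + 7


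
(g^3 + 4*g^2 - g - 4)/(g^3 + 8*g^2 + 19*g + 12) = (g - 1)/(g + 3)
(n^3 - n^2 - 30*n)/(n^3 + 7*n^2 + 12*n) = (n^2 - n - 30)/(n^2 + 7*n + 12)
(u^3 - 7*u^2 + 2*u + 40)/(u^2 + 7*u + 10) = (u^2 - 9*u + 20)/(u + 5)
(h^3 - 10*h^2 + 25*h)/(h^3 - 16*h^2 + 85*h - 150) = h/(h - 6)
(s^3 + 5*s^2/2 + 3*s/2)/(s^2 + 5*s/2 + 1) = s*(2*s^2 + 5*s + 3)/(2*s^2 + 5*s + 2)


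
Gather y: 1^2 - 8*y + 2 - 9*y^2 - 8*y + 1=-9*y^2 - 16*y + 4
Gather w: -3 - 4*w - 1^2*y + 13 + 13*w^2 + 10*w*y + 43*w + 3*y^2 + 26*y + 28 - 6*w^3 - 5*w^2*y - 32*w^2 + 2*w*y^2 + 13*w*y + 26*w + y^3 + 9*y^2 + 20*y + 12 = -6*w^3 + w^2*(-5*y - 19) + w*(2*y^2 + 23*y + 65) + y^3 + 12*y^2 + 45*y + 50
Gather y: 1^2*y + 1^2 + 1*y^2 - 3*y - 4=y^2 - 2*y - 3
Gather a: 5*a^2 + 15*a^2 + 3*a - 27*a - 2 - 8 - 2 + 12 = 20*a^2 - 24*a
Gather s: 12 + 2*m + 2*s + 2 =2*m + 2*s + 14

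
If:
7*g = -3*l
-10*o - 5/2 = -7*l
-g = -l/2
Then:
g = 0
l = 0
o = -1/4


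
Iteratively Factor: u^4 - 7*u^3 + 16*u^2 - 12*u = (u - 3)*(u^3 - 4*u^2 + 4*u) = u*(u - 3)*(u^2 - 4*u + 4) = u*(u - 3)*(u - 2)*(u - 2)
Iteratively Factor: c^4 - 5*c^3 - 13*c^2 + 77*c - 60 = (c - 3)*(c^3 - 2*c^2 - 19*c + 20) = (c - 3)*(c + 4)*(c^2 - 6*c + 5) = (c - 3)*(c - 1)*(c + 4)*(c - 5)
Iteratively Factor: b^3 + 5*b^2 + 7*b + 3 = (b + 3)*(b^2 + 2*b + 1) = (b + 1)*(b + 3)*(b + 1)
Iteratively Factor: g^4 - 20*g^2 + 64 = (g + 2)*(g^3 - 2*g^2 - 16*g + 32) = (g - 4)*(g + 2)*(g^2 + 2*g - 8) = (g - 4)*(g - 2)*(g + 2)*(g + 4)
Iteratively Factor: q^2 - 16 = (q - 4)*(q + 4)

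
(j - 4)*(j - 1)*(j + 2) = j^3 - 3*j^2 - 6*j + 8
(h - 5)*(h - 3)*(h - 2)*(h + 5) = h^4 - 5*h^3 - 19*h^2 + 125*h - 150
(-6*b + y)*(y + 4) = -6*b*y - 24*b + y^2 + 4*y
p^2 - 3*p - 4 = (p - 4)*(p + 1)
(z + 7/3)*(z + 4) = z^2 + 19*z/3 + 28/3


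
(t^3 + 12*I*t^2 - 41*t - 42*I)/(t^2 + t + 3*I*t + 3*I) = (t^2 + 9*I*t - 14)/(t + 1)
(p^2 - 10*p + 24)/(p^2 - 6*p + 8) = (p - 6)/(p - 2)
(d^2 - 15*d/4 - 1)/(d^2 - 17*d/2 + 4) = (4*d^2 - 15*d - 4)/(2*(2*d^2 - 17*d + 8))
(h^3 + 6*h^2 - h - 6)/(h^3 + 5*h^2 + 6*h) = (h^3 + 6*h^2 - h - 6)/(h*(h^2 + 5*h + 6))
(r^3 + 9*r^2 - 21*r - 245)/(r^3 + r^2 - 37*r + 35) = (r + 7)/(r - 1)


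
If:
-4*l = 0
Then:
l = 0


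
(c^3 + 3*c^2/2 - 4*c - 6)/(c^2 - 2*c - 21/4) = 2*(c^2 - 4)/(2*c - 7)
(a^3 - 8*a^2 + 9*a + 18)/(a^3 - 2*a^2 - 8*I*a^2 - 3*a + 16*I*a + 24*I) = (a - 6)/(a - 8*I)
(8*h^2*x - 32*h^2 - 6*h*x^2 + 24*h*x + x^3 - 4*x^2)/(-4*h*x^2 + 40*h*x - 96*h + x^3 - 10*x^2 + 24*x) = (-2*h + x)/(x - 6)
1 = 1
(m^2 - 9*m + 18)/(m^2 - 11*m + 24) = (m - 6)/(m - 8)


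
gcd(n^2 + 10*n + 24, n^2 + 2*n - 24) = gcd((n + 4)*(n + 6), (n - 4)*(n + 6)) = n + 6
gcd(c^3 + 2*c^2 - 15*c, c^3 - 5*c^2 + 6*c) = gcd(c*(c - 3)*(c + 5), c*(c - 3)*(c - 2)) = c^2 - 3*c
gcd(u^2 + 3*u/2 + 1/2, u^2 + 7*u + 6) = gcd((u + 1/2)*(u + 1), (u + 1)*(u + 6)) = u + 1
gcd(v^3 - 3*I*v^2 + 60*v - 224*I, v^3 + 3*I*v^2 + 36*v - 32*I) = v^2 + 4*I*v + 32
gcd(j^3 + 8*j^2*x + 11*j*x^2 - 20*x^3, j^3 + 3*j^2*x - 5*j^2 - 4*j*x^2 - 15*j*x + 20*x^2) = -j^2 - 3*j*x + 4*x^2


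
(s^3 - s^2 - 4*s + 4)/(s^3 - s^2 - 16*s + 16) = (s^2 - 4)/(s^2 - 16)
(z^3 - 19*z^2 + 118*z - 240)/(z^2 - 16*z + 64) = (z^2 - 11*z + 30)/(z - 8)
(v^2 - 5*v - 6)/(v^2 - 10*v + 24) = (v + 1)/(v - 4)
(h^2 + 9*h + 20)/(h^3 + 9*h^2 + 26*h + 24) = (h + 5)/(h^2 + 5*h + 6)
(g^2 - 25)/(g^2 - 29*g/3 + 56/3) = 3*(g^2 - 25)/(3*g^2 - 29*g + 56)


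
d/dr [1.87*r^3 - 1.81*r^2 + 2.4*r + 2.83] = 5.61*r^2 - 3.62*r + 2.4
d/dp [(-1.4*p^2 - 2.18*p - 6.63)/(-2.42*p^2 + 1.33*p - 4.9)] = (-7.1376*p^2 - 18.3692*p + 19.4999)/(5.8564*p^4 - 6.4372*p^3 + 25.4849*p^2 - 13.034*p + 24.01)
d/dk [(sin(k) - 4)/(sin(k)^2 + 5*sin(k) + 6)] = (8*sin(k) + cos(k)^2 + 25)*cos(k)/(sin(k)^2 + 5*sin(k) + 6)^2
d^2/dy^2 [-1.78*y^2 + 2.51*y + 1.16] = -3.56000000000000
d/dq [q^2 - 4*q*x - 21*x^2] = 2*q - 4*x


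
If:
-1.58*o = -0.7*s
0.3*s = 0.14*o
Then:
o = 0.00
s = 0.00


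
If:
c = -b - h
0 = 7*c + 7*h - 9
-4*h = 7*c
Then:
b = -9/7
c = -12/7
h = 3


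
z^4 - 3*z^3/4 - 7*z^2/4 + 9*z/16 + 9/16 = (z - 3/2)*(z - 3/4)*(z + 1/2)*(z + 1)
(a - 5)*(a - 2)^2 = a^3 - 9*a^2 + 24*a - 20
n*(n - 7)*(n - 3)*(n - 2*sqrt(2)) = n^4 - 10*n^3 - 2*sqrt(2)*n^3 + 21*n^2 + 20*sqrt(2)*n^2 - 42*sqrt(2)*n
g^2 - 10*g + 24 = (g - 6)*(g - 4)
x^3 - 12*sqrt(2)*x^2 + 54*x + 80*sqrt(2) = (x - 8*sqrt(2))*(x - 5*sqrt(2))*(x + sqrt(2))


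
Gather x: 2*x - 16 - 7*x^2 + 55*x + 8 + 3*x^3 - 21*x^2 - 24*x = 3*x^3 - 28*x^2 + 33*x - 8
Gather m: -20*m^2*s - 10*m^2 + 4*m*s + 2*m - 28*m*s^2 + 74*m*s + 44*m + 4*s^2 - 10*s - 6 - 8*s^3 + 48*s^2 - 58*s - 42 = m^2*(-20*s - 10) + m*(-28*s^2 + 78*s + 46) - 8*s^3 + 52*s^2 - 68*s - 48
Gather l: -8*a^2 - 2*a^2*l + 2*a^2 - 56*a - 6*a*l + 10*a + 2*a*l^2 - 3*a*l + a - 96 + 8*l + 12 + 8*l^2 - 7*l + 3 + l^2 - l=-6*a^2 - 45*a + l^2*(2*a + 9) + l*(-2*a^2 - 9*a) - 81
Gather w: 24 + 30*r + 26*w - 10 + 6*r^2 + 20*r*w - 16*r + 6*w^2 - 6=6*r^2 + 14*r + 6*w^2 + w*(20*r + 26) + 8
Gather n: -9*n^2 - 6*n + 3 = -9*n^2 - 6*n + 3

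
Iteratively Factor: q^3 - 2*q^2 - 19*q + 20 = (q + 4)*(q^2 - 6*q + 5) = (q - 5)*(q + 4)*(q - 1)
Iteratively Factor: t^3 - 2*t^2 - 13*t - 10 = (t + 1)*(t^2 - 3*t - 10) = (t + 1)*(t + 2)*(t - 5)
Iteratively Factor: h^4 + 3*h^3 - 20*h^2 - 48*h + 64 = (h + 4)*(h^3 - h^2 - 16*h + 16) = (h - 1)*(h + 4)*(h^2 - 16) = (h - 4)*(h - 1)*(h + 4)*(h + 4)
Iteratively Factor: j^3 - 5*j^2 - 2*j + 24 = (j - 3)*(j^2 - 2*j - 8) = (j - 4)*(j - 3)*(j + 2)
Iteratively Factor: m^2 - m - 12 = (m - 4)*(m + 3)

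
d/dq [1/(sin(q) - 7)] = -cos(q)/(sin(q) - 7)^2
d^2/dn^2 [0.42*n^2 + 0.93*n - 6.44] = 0.840000000000000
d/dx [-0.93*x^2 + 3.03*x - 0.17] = 3.03 - 1.86*x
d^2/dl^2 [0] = 0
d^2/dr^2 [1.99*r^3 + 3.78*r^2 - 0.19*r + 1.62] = 11.94*r + 7.56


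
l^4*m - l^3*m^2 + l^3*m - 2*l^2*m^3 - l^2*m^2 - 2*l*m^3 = l*(l - 2*m)*(l + m)*(l*m + m)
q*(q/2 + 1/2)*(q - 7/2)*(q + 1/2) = q^4/2 - q^3 - 19*q^2/8 - 7*q/8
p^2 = p^2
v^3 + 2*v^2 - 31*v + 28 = (v - 4)*(v - 1)*(v + 7)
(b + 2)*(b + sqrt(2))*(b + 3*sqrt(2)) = b^3 + 2*b^2 + 4*sqrt(2)*b^2 + 6*b + 8*sqrt(2)*b + 12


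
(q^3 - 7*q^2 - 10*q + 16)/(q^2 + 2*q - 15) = (q^3 - 7*q^2 - 10*q + 16)/(q^2 + 2*q - 15)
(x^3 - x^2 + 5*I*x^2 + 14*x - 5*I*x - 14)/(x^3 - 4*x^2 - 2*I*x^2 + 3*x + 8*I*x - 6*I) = (x + 7*I)/(x - 3)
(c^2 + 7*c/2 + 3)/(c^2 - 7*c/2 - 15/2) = (c + 2)/(c - 5)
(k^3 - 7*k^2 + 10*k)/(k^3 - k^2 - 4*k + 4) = k*(k - 5)/(k^2 + k - 2)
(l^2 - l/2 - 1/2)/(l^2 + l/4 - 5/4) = 2*(2*l + 1)/(4*l + 5)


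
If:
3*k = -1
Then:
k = -1/3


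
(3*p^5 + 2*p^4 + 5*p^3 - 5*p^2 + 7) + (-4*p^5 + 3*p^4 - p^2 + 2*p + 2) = -p^5 + 5*p^4 + 5*p^3 - 6*p^2 + 2*p + 9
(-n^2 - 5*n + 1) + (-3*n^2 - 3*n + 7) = -4*n^2 - 8*n + 8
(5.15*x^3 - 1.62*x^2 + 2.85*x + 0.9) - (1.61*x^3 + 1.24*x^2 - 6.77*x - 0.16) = 3.54*x^3 - 2.86*x^2 + 9.62*x + 1.06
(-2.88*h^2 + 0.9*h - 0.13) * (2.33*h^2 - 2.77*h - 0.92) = -6.7104*h^4 + 10.0746*h^3 - 0.1463*h^2 - 0.4679*h + 0.1196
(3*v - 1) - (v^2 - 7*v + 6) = -v^2 + 10*v - 7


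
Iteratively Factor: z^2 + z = (z + 1)*(z)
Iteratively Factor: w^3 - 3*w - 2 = (w + 1)*(w^2 - w - 2) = (w + 1)^2*(w - 2)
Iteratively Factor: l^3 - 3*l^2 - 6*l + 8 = (l + 2)*(l^2 - 5*l + 4) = (l - 4)*(l + 2)*(l - 1)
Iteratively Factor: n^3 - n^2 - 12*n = (n)*(n^2 - n - 12) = n*(n + 3)*(n - 4)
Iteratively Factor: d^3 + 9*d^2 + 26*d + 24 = (d + 2)*(d^2 + 7*d + 12) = (d + 2)*(d + 3)*(d + 4)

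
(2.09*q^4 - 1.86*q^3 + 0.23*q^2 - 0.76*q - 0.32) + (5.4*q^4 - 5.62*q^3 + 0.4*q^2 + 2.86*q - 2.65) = 7.49*q^4 - 7.48*q^3 + 0.63*q^2 + 2.1*q - 2.97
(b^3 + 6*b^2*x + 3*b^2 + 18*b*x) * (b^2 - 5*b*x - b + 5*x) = b^5 + b^4*x + 2*b^4 - 30*b^3*x^2 + 2*b^3*x - 3*b^3 - 60*b^2*x^2 - 3*b^2*x + 90*b*x^2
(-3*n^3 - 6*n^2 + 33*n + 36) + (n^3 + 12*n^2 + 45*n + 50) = -2*n^3 + 6*n^2 + 78*n + 86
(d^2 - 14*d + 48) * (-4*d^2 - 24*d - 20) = -4*d^4 + 32*d^3 + 124*d^2 - 872*d - 960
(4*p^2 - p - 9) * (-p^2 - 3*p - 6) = -4*p^4 - 11*p^3 - 12*p^2 + 33*p + 54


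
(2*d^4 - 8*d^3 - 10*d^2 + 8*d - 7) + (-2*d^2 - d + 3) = 2*d^4 - 8*d^3 - 12*d^2 + 7*d - 4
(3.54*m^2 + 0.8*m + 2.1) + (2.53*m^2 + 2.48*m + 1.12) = 6.07*m^2 + 3.28*m + 3.22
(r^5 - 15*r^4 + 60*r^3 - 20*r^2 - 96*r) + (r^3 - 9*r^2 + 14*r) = r^5 - 15*r^4 + 61*r^3 - 29*r^2 - 82*r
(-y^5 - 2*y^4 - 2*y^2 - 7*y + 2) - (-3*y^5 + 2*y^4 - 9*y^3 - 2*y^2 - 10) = 2*y^5 - 4*y^4 + 9*y^3 - 7*y + 12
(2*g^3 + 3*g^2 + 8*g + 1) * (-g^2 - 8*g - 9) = -2*g^5 - 19*g^4 - 50*g^3 - 92*g^2 - 80*g - 9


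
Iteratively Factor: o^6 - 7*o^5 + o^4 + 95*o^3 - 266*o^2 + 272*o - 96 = (o + 4)*(o^5 - 11*o^4 + 45*o^3 - 85*o^2 + 74*o - 24) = (o - 3)*(o + 4)*(o^4 - 8*o^3 + 21*o^2 - 22*o + 8) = (o - 3)*(o - 2)*(o + 4)*(o^3 - 6*o^2 + 9*o - 4) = (o - 3)*(o - 2)*(o - 1)*(o + 4)*(o^2 - 5*o + 4) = (o - 4)*(o - 3)*(o - 2)*(o - 1)*(o + 4)*(o - 1)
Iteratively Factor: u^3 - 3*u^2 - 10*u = (u)*(u^2 - 3*u - 10) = u*(u - 5)*(u + 2)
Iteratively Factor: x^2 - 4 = (x - 2)*(x + 2)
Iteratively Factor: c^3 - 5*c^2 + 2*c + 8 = (c - 4)*(c^2 - c - 2) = (c - 4)*(c - 2)*(c + 1)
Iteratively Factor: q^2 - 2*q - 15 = (q + 3)*(q - 5)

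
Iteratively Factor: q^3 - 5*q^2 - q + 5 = (q + 1)*(q^2 - 6*q + 5) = (q - 5)*(q + 1)*(q - 1)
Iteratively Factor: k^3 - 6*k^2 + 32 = (k - 4)*(k^2 - 2*k - 8) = (k - 4)^2*(k + 2)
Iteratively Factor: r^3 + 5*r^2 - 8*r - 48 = (r + 4)*(r^2 + r - 12) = (r + 4)^2*(r - 3)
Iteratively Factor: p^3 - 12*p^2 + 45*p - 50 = (p - 5)*(p^2 - 7*p + 10) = (p - 5)^2*(p - 2)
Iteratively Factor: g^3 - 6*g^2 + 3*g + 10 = (g - 5)*(g^2 - g - 2) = (g - 5)*(g + 1)*(g - 2)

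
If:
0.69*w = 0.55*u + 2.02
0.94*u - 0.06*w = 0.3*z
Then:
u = 0.33625730994152*z + 0.196881091617934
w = 0.268031189083821*z + 3.08447043534763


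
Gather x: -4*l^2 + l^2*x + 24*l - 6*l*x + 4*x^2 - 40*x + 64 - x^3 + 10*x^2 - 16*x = -4*l^2 + 24*l - x^3 + 14*x^2 + x*(l^2 - 6*l - 56) + 64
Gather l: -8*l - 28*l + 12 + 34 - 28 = 18 - 36*l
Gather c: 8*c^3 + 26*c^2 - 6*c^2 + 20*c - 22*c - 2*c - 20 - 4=8*c^3 + 20*c^2 - 4*c - 24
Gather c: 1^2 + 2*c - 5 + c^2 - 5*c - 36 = c^2 - 3*c - 40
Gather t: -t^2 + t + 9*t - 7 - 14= -t^2 + 10*t - 21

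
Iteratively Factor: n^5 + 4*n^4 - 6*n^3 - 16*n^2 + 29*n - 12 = (n - 1)*(n^4 + 5*n^3 - n^2 - 17*n + 12) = (n - 1)^2*(n^3 + 6*n^2 + 5*n - 12) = (n - 1)^2*(n + 4)*(n^2 + 2*n - 3) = (n - 1)^3*(n + 4)*(n + 3)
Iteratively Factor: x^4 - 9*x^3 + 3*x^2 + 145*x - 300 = (x + 4)*(x^3 - 13*x^2 + 55*x - 75) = (x - 3)*(x + 4)*(x^2 - 10*x + 25) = (x - 5)*(x - 3)*(x + 4)*(x - 5)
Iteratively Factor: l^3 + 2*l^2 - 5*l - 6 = (l + 1)*(l^2 + l - 6) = (l - 2)*(l + 1)*(l + 3)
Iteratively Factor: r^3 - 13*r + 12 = (r - 3)*(r^2 + 3*r - 4) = (r - 3)*(r + 4)*(r - 1)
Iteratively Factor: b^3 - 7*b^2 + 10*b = (b - 2)*(b^2 - 5*b) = b*(b - 2)*(b - 5)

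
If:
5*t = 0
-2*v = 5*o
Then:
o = -2*v/5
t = 0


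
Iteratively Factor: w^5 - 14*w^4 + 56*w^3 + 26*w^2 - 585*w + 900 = (w - 5)*(w^4 - 9*w^3 + 11*w^2 + 81*w - 180) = (w - 5)^2*(w^3 - 4*w^2 - 9*w + 36) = (w - 5)^2*(w - 4)*(w^2 - 9) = (w - 5)^2*(w - 4)*(w - 3)*(w + 3)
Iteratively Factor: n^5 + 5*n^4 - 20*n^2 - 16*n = (n + 4)*(n^4 + n^3 - 4*n^2 - 4*n) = n*(n + 4)*(n^3 + n^2 - 4*n - 4) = n*(n + 1)*(n + 4)*(n^2 - 4) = n*(n - 2)*(n + 1)*(n + 4)*(n + 2)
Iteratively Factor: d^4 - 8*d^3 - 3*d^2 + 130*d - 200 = (d - 2)*(d^3 - 6*d^2 - 15*d + 100) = (d - 5)*(d - 2)*(d^2 - d - 20) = (d - 5)^2*(d - 2)*(d + 4)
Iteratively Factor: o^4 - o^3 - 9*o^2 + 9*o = (o)*(o^3 - o^2 - 9*o + 9) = o*(o + 3)*(o^2 - 4*o + 3) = o*(o - 1)*(o + 3)*(o - 3)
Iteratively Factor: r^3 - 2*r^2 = (r)*(r^2 - 2*r) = r^2*(r - 2)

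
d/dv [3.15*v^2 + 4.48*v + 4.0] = 6.3*v + 4.48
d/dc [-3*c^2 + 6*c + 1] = 6 - 6*c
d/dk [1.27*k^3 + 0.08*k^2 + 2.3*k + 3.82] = 3.81*k^2 + 0.16*k + 2.3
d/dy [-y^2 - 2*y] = -2*y - 2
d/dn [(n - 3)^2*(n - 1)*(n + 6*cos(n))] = (n - 3)*(-(n - 3)*(n - 1)*(6*sin(n) - 1) + (n - 3)*(n + 6*cos(n)) + (n + 6*cos(n))*(2*n - 2))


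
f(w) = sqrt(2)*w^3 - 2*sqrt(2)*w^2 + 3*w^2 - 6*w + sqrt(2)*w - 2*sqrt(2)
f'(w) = 3*sqrt(2)*w^2 - 4*sqrt(2)*w + 6*w - 6 + sqrt(2)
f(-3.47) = -43.94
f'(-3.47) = 45.31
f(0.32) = -4.23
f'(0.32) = -4.04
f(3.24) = 32.22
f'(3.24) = 41.06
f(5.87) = 262.21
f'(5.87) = 143.62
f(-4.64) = -119.13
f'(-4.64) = 85.16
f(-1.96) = -3.83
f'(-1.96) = 11.04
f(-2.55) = -13.47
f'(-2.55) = 22.13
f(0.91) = -5.79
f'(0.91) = -0.76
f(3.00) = 23.14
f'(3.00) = 34.63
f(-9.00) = -978.62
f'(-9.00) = 335.98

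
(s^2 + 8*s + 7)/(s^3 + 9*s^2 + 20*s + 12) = (s + 7)/(s^2 + 8*s + 12)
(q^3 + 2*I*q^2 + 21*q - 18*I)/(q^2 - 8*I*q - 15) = (q^2 + 5*I*q + 6)/(q - 5*I)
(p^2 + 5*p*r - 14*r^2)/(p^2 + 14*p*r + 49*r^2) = (p - 2*r)/(p + 7*r)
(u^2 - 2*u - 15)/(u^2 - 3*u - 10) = (u + 3)/(u + 2)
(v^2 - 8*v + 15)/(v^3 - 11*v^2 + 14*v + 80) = (v - 3)/(v^2 - 6*v - 16)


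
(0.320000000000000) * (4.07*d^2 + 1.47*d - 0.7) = 1.3024*d^2 + 0.4704*d - 0.224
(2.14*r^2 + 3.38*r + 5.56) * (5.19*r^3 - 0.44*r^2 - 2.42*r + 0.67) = 11.1066*r^5 + 16.6006*r^4 + 22.1904*r^3 - 9.1922*r^2 - 11.1906*r + 3.7252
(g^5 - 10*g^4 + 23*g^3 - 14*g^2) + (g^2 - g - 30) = g^5 - 10*g^4 + 23*g^3 - 13*g^2 - g - 30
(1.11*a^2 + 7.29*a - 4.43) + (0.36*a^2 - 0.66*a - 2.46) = 1.47*a^2 + 6.63*a - 6.89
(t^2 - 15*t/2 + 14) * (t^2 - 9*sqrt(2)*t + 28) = t^4 - 9*sqrt(2)*t^3 - 15*t^3/2 + 42*t^2 + 135*sqrt(2)*t^2/2 - 210*t - 126*sqrt(2)*t + 392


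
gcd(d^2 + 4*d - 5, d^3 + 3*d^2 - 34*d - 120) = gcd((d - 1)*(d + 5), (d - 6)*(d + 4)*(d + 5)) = d + 5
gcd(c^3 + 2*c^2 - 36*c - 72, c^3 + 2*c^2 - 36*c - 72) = c^3 + 2*c^2 - 36*c - 72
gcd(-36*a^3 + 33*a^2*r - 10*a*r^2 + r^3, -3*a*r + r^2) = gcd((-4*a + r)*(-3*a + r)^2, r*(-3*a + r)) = -3*a + r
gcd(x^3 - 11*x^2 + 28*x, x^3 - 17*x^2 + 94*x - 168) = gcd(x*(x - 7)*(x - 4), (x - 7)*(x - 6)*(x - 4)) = x^2 - 11*x + 28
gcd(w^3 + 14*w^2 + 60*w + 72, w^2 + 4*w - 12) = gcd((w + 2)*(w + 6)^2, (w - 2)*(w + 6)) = w + 6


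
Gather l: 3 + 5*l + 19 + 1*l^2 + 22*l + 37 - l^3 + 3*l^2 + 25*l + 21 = -l^3 + 4*l^2 + 52*l + 80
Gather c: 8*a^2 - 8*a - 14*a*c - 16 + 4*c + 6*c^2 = 8*a^2 - 8*a + 6*c^2 + c*(4 - 14*a) - 16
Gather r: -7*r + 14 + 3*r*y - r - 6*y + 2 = r*(3*y - 8) - 6*y + 16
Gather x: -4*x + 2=2 - 4*x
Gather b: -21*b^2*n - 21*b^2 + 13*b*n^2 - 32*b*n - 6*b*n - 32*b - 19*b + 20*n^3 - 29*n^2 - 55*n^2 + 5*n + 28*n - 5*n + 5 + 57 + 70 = b^2*(-21*n - 21) + b*(13*n^2 - 38*n - 51) + 20*n^3 - 84*n^2 + 28*n + 132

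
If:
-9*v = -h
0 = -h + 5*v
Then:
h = 0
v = 0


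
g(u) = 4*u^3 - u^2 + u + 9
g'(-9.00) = 991.00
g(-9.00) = -2997.00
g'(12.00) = 1705.00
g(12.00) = 6789.00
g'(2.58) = 75.72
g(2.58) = 73.62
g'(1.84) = 37.95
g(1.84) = 32.37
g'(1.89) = 40.09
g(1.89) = 34.32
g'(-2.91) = 108.44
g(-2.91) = -100.95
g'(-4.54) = 257.42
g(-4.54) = -390.46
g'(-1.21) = 20.99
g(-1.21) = -0.76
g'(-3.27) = 135.85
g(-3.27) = -144.83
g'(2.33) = 61.49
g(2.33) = 56.50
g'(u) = 12*u^2 - 2*u + 1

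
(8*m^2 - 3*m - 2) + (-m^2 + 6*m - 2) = 7*m^2 + 3*m - 4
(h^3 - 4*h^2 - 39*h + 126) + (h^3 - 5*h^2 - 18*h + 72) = 2*h^3 - 9*h^2 - 57*h + 198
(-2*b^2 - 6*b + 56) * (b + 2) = -2*b^3 - 10*b^2 + 44*b + 112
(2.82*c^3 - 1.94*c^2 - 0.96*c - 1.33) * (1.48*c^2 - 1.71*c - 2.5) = 4.1736*c^5 - 7.6934*c^4 - 5.1534*c^3 + 4.5232*c^2 + 4.6743*c + 3.325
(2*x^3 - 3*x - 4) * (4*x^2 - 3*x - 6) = 8*x^5 - 6*x^4 - 24*x^3 - 7*x^2 + 30*x + 24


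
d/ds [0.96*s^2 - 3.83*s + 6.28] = 1.92*s - 3.83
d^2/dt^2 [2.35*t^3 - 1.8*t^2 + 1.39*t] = 14.1*t - 3.6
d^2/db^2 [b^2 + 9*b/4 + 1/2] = 2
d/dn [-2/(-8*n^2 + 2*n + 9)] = 4*(1 - 8*n)/(-8*n^2 + 2*n + 9)^2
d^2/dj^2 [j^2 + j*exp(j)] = j*exp(j) + 2*exp(j) + 2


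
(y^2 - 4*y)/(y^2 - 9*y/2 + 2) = 2*y/(2*y - 1)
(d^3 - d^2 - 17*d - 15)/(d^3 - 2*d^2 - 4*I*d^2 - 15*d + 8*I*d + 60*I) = (d + 1)/(d - 4*I)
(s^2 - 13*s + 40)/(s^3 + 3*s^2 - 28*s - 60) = (s - 8)/(s^2 + 8*s + 12)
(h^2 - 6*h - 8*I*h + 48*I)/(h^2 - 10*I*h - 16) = (h - 6)/(h - 2*I)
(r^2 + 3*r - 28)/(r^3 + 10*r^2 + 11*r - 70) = (r - 4)/(r^2 + 3*r - 10)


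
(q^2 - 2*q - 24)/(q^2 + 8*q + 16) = (q - 6)/(q + 4)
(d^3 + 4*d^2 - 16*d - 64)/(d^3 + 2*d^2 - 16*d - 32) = (d + 4)/(d + 2)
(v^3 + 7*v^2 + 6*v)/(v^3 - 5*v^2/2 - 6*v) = 2*(v^2 + 7*v + 6)/(2*v^2 - 5*v - 12)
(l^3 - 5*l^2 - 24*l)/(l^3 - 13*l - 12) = l*(l - 8)/(l^2 - 3*l - 4)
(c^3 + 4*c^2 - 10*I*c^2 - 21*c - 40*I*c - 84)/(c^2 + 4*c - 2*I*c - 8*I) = (c^2 - 10*I*c - 21)/(c - 2*I)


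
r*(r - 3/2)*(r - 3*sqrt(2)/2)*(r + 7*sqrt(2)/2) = r^4 - 3*r^3/2 + 2*sqrt(2)*r^3 - 21*r^2/2 - 3*sqrt(2)*r^2 + 63*r/4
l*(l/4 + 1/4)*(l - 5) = l^3/4 - l^2 - 5*l/4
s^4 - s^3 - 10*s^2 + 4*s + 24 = (s - 3)*(s - 2)*(s + 2)^2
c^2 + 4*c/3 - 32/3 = (c - 8/3)*(c + 4)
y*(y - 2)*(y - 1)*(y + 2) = y^4 - y^3 - 4*y^2 + 4*y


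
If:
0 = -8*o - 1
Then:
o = -1/8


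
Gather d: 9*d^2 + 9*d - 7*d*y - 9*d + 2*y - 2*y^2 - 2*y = 9*d^2 - 7*d*y - 2*y^2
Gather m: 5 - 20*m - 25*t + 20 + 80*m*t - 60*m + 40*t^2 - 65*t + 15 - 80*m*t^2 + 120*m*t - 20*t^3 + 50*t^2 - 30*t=m*(-80*t^2 + 200*t - 80) - 20*t^3 + 90*t^2 - 120*t + 40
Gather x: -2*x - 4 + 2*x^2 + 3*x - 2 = 2*x^2 + x - 6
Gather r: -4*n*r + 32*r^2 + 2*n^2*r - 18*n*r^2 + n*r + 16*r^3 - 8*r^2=16*r^3 + r^2*(24 - 18*n) + r*(2*n^2 - 3*n)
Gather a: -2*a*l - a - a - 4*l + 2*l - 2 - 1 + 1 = a*(-2*l - 2) - 2*l - 2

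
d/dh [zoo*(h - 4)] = zoo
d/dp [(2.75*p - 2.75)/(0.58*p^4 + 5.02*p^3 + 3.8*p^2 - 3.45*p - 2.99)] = (1.595*p^4 + 13.805*p^3 + 10.45*p^2 - 9.4875*p - 8.2225)*(0.58*p^4 + 5.02*p^3 + 3.8*p^2 - 3.45*p - (p - 1)*(2.32*p^3 + 15.06*p^2 + 7.6*p - 3.45) - 2.99)/(0.58*p^4 + 5.02*p^3 + 3.8*p^2 - 3.45*p - 2.99)^3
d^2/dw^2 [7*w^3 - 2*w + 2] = 42*w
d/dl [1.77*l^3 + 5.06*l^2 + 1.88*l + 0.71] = 5.31*l^2 + 10.12*l + 1.88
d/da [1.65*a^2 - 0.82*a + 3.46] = 3.3*a - 0.82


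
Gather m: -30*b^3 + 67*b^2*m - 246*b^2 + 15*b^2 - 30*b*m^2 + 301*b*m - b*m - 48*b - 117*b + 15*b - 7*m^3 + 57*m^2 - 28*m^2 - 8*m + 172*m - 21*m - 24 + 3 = -30*b^3 - 231*b^2 - 150*b - 7*m^3 + m^2*(29 - 30*b) + m*(67*b^2 + 300*b + 143) - 21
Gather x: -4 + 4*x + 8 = 4*x + 4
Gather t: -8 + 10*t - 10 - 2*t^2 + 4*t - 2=-2*t^2 + 14*t - 20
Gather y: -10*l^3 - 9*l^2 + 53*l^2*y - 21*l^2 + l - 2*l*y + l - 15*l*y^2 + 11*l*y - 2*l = -10*l^3 - 30*l^2 - 15*l*y^2 + y*(53*l^2 + 9*l)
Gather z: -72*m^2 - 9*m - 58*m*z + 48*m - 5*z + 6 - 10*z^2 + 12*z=-72*m^2 + 39*m - 10*z^2 + z*(7 - 58*m) + 6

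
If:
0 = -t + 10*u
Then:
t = 10*u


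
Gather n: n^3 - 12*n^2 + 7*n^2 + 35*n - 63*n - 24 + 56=n^3 - 5*n^2 - 28*n + 32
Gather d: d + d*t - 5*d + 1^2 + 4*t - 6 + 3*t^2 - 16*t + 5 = d*(t - 4) + 3*t^2 - 12*t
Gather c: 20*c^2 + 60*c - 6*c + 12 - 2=20*c^2 + 54*c + 10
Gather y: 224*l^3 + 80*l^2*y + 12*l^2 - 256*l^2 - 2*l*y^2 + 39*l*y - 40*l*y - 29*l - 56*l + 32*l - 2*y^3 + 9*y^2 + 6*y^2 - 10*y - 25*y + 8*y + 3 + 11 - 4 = 224*l^3 - 244*l^2 - 53*l - 2*y^3 + y^2*(15 - 2*l) + y*(80*l^2 - l - 27) + 10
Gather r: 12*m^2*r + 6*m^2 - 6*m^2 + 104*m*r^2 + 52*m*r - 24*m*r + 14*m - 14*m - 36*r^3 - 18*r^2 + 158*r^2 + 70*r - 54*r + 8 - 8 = -36*r^3 + r^2*(104*m + 140) + r*(12*m^2 + 28*m + 16)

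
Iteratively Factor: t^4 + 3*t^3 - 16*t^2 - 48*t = (t)*(t^3 + 3*t^2 - 16*t - 48) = t*(t + 4)*(t^2 - t - 12) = t*(t + 3)*(t + 4)*(t - 4)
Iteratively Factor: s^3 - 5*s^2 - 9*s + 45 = (s + 3)*(s^2 - 8*s + 15) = (s - 5)*(s + 3)*(s - 3)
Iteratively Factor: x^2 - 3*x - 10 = (x + 2)*(x - 5)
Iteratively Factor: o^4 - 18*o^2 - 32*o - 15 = (o + 3)*(o^3 - 3*o^2 - 9*o - 5) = (o + 1)*(o + 3)*(o^2 - 4*o - 5) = (o + 1)^2*(o + 3)*(o - 5)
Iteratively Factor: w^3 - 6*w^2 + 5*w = (w - 1)*(w^2 - 5*w) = w*(w - 1)*(w - 5)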